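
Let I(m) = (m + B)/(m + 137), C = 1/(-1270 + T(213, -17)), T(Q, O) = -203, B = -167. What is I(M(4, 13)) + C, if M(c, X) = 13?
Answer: -37832/36825 ≈ -1.0273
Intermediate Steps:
C = -1/1473 (C = 1/(-1270 - 203) = 1/(-1473) = -1/1473 ≈ -0.00067889)
I(m) = (-167 + m)/(137 + m) (I(m) = (m - 167)/(m + 137) = (-167 + m)/(137 + m))
I(M(4, 13)) + C = (-167 + 13)/(137 + 13) - 1/1473 = -154/150 - 1/1473 = (1/150)*(-154) - 1/1473 = -77/75 - 1/1473 = -37832/36825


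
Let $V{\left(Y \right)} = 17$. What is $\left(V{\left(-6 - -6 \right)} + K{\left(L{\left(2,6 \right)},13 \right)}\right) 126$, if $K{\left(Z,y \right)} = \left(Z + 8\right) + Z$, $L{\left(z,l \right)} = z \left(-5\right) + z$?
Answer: $1134$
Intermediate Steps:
$L{\left(z,l \right)} = - 4 z$ ($L{\left(z,l \right)} = - 5 z + z = - 4 z$)
$K{\left(Z,y \right)} = 8 + 2 Z$ ($K{\left(Z,y \right)} = \left(8 + Z\right) + Z = 8 + 2 Z$)
$\left(V{\left(-6 - -6 \right)} + K{\left(L{\left(2,6 \right)},13 \right)}\right) 126 = \left(17 + \left(8 + 2 \left(\left(-4\right) 2\right)\right)\right) 126 = \left(17 + \left(8 + 2 \left(-8\right)\right)\right) 126 = \left(17 + \left(8 - 16\right)\right) 126 = \left(17 - 8\right) 126 = 9 \cdot 126 = 1134$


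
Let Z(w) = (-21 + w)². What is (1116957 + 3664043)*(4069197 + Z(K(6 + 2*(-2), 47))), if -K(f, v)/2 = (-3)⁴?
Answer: 19614941766000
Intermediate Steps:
K(f, v) = -162 (K(f, v) = -2*(-3)⁴ = -2*81 = -162)
(1116957 + 3664043)*(4069197 + Z(K(6 + 2*(-2), 47))) = (1116957 + 3664043)*(4069197 + (-21 - 162)²) = 4781000*(4069197 + (-183)²) = 4781000*(4069197 + 33489) = 4781000*4102686 = 19614941766000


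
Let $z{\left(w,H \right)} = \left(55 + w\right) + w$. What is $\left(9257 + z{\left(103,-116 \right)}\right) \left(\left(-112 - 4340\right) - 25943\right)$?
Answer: $-289299610$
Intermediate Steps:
$z{\left(w,H \right)} = 55 + 2 w$
$\left(9257 + z{\left(103,-116 \right)}\right) \left(\left(-112 - 4340\right) - 25943\right) = \left(9257 + \left(55 + 2 \cdot 103\right)\right) \left(\left(-112 - 4340\right) - 25943\right) = \left(9257 + \left(55 + 206\right)\right) \left(\left(-112 - 4340\right) - 25943\right) = \left(9257 + 261\right) \left(-4452 - 25943\right) = 9518 \left(-30395\right) = -289299610$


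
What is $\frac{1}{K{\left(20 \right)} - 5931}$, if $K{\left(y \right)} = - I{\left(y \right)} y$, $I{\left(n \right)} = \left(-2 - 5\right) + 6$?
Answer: $- \frac{1}{5911} \approx -0.00016918$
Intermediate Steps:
$I{\left(n \right)} = -1$ ($I{\left(n \right)} = -7 + 6 = -1$)
$K{\left(y \right)} = y$ ($K{\left(y \right)} = \left(-1\right) \left(-1\right) y = 1 y = y$)
$\frac{1}{K{\left(20 \right)} - 5931} = \frac{1}{20 - 5931} = \frac{1}{-5911} = - \frac{1}{5911}$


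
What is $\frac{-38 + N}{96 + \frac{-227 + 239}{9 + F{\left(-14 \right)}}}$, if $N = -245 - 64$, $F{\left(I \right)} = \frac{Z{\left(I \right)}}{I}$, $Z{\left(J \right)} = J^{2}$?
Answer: $- \frac{1735}{468} \approx -3.7073$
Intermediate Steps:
$F{\left(I \right)} = I$ ($F{\left(I \right)} = \frac{I^{2}}{I} = I$)
$N = -309$ ($N = -245 - 64 = -309$)
$\frac{-38 + N}{96 + \frac{-227 + 239}{9 + F{\left(-14 \right)}}} = \frac{-38 - 309}{96 + \frac{-227 + 239}{9 - 14}} = - \frac{347}{96 + \frac{12}{-5}} = - \frac{347}{96 + 12 \left(- \frac{1}{5}\right)} = - \frac{347}{96 - \frac{12}{5}} = - \frac{347}{\frac{468}{5}} = \left(-347\right) \frac{5}{468} = - \frac{1735}{468}$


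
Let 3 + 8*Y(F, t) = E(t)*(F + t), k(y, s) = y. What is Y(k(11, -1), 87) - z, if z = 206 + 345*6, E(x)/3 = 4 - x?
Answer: -42613/8 ≈ -5326.6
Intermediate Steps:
E(x) = 12 - 3*x (E(x) = 3*(4 - x) = 12 - 3*x)
z = 2276 (z = 206 + 2070 = 2276)
Y(F, t) = -3/8 + (12 - 3*t)*(F + t)/8 (Y(F, t) = -3/8 + ((12 - 3*t)*(F + t))/8 = -3/8 + (12 - 3*t)*(F + t)/8)
Y(k(11, -1), 87) - z = (-3/8 - 3/8*11*(-4 + 87) - 3/8*87*(-4 + 87)) - 1*2276 = (-3/8 - 3/8*11*83 - 3/8*87*83) - 2276 = (-3/8 - 2739/8 - 21663/8) - 2276 = -24405/8 - 2276 = -42613/8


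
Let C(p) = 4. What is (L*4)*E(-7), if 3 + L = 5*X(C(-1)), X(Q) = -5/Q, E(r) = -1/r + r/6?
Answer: 1591/42 ≈ 37.881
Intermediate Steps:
E(r) = -1/r + r/6 (E(r) = -1/r + r*(⅙) = -1/r + r/6)
L = -37/4 (L = -3 + 5*(-5/4) = -3 - 25/4 = -37/4 ≈ -9.2500)
(L*4)*E(-7) = (-37/4*4)*(-1/(-7) + (⅙)*(-7)) = -37*(-1*(-⅐) - 7/6) = -37*(⅐ - 7/6) = -37*(-43/42) = 1591/42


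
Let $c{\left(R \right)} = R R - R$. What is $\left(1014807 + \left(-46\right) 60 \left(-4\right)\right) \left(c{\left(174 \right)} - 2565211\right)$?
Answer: $-2600633962323$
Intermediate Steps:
$c{\left(R \right)} = R^{2} - R$
$\left(1014807 + \left(-46\right) 60 \left(-4\right)\right) \left(c{\left(174 \right)} - 2565211\right) = \left(1014807 + \left(-46\right) 60 \left(-4\right)\right) \left(174 \left(-1 + 174\right) - 2565211\right) = \left(1014807 - -11040\right) \left(174 \cdot 173 - 2565211\right) = \left(1014807 + 11040\right) \left(30102 - 2565211\right) = 1025847 \left(-2535109\right) = -2600633962323$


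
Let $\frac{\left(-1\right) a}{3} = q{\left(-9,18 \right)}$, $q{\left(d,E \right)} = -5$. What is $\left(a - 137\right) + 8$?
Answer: $-114$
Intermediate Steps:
$a = 15$ ($a = \left(-3\right) \left(-5\right) = 15$)
$\left(a - 137\right) + 8 = \left(15 - 137\right) + 8 = -122 + 8 = -114$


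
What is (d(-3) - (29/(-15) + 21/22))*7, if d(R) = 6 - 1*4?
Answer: 6881/330 ≈ 20.852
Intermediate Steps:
d(R) = 2 (d(R) = 6 - 4 = 2)
(d(-3) - (29/(-15) + 21/22))*7 = (2 - (29/(-15) + 21/22))*7 = (2 - (29*(-1/15) + 21*(1/22)))*7 = (2 - (-29/15 + 21/22))*7 = (2 - 1*(-323/330))*7 = (2 + 323/330)*7 = (983/330)*7 = 6881/330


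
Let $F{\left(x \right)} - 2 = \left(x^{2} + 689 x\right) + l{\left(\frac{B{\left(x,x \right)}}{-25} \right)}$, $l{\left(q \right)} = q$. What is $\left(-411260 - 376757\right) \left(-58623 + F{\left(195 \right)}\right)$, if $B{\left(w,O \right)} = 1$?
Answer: $- \frac{2241099859558}{25} \approx -8.9644 \cdot 10^{10}$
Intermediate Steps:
$F{\left(x \right)} = \frac{49}{25} + x^{2} + 689 x$ ($F{\left(x \right)} = 2 + \left(\left(x^{2} + 689 x\right) + 1 \frac{1}{-25}\right) = 2 + \left(\left(x^{2} + 689 x\right) + 1 \left(- \frac{1}{25}\right)\right) = 2 - \left(\frac{1}{25} - x^{2} - 689 x\right) = 2 + \left(- \frac{1}{25} + x^{2} + 689 x\right) = \frac{49}{25} + x^{2} + 689 x$)
$\left(-411260 - 376757\right) \left(-58623 + F{\left(195 \right)}\right) = \left(-411260 - 376757\right) \left(-58623 + \left(\frac{49}{25} + 195^{2} + 689 \cdot 195\right)\right) = - 788017 \left(-58623 + \left(\frac{49}{25} + 38025 + 134355\right)\right) = - 788017 \left(-58623 + \frac{4309549}{25}\right) = \left(-788017\right) \frac{2843974}{25} = - \frac{2241099859558}{25}$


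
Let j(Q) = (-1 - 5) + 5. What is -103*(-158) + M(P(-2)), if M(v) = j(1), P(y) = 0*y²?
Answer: 16273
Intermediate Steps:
j(Q) = -1 (j(Q) = -6 + 5 = -1)
P(y) = 0
M(v) = -1
-103*(-158) + M(P(-2)) = -103*(-158) - 1 = 16274 - 1 = 16273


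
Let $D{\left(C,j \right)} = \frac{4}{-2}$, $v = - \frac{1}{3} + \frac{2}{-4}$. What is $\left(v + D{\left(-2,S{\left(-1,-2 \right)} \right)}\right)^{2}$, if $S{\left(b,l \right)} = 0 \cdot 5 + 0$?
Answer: $\frac{289}{36} \approx 8.0278$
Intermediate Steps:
$v = - \frac{5}{6}$ ($v = \left(-1\right) \frac{1}{3} + 2 \left(- \frac{1}{4}\right) = - \frac{1}{3} - \frac{1}{2} = - \frac{5}{6} \approx -0.83333$)
$S{\left(b,l \right)} = 0$ ($S{\left(b,l \right)} = 0 + 0 = 0$)
$D{\left(C,j \right)} = -2$ ($D{\left(C,j \right)} = 4 \left(- \frac{1}{2}\right) = -2$)
$\left(v + D{\left(-2,S{\left(-1,-2 \right)} \right)}\right)^{2} = \left(- \frac{5}{6} - 2\right)^{2} = \left(- \frac{17}{6}\right)^{2} = \frac{289}{36}$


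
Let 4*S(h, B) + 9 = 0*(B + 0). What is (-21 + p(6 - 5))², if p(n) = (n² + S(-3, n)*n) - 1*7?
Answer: 13689/16 ≈ 855.56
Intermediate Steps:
S(h, B) = -9/4 (S(h, B) = -9/4 + (0*(B + 0))/4 = -9/4 + (0*B)/4 = -9/4 + (¼)*0 = -9/4 + 0 = -9/4)
p(n) = -7 + n² - 9*n/4 (p(n) = (n² - 9*n/4) - 1*7 = (n² - 9*n/4) - 7 = -7 + n² - 9*n/4)
(-21 + p(6 - 5))² = (-21 + (-7 + (6 - 5)² - 9*(6 - 5)/4))² = (-21 + (-7 + 1² - 9/4*1))² = (-21 + (-7 + 1 - 9/4))² = (-21 - 33/4)² = (-117/4)² = 13689/16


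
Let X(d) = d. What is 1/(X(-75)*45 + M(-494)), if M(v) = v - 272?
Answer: -1/4141 ≈ -0.00024149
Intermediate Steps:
M(v) = -272 + v
1/(X(-75)*45 + M(-494)) = 1/(-75*45 + (-272 - 494)) = 1/(-3375 - 766) = 1/(-4141) = -1/4141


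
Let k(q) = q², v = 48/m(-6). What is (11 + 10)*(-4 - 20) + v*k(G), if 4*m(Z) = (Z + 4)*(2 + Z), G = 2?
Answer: -408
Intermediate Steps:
m(Z) = (2 + Z)*(4 + Z)/4 (m(Z) = ((Z + 4)*(2 + Z))/4 = ((4 + Z)*(2 + Z))/4 = ((2 + Z)*(4 + Z))/4 = (2 + Z)*(4 + Z)/4)
v = 24 (v = 48/(2 + (¼)*(-6)² + (3/2)*(-6)) = 48/(2 + (¼)*36 - 9) = 48/(2 + 9 - 9) = 48/2 = 48*(½) = 24)
(11 + 10)*(-4 - 20) + v*k(G) = (11 + 10)*(-4 - 20) + 24*2² = 21*(-24) + 24*4 = -504 + 96 = -408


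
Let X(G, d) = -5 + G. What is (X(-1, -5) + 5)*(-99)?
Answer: 99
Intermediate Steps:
(X(-1, -5) + 5)*(-99) = ((-5 - 1) + 5)*(-99) = (-6 + 5)*(-99) = -1*(-99) = 99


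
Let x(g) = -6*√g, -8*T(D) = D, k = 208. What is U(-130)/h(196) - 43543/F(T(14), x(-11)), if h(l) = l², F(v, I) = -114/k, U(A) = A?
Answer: 86982886471/1094856 ≈ 79447.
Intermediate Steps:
T(D) = -D/8
F(v, I) = -57/104 (F(v, I) = -114/208 = -114*1/208 = -57/104)
U(-130)/h(196) - 43543/F(T(14), x(-11)) = -130/(196²) - 43543/(-57/104) = -130/38416 - 43543*(-104/57) = -130*1/38416 + 4528472/57 = -65/19208 + 4528472/57 = 86982886471/1094856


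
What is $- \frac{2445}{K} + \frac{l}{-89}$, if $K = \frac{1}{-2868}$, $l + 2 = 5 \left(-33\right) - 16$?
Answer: $\frac{624091323}{89} \approx 7.0123 \cdot 10^{6}$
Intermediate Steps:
$l = -183$ ($l = -2 + \left(5 \left(-33\right) - 16\right) = -2 - 181 = -183$)
$K = - \frac{1}{2868} \approx -0.00034868$
$- \frac{2445}{K} + \frac{l}{-89} = - \frac{2445}{- \frac{1}{2868}} - \frac{183}{-89} = \left(-2445\right) \left(-2868\right) - - \frac{183}{89} = 7012260 + \frac{183}{89} = \frac{624091323}{89}$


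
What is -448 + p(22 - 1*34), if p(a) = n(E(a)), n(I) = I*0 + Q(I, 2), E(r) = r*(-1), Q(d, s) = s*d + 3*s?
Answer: -418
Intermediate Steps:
Q(d, s) = 3*s + d*s (Q(d, s) = d*s + 3*s = 3*s + d*s)
E(r) = -r
n(I) = 6 + 2*I (n(I) = I*0 + 2*(3 + I) = 0 + (6 + 2*I) = 6 + 2*I)
p(a) = 6 - 2*a (p(a) = 6 + 2*(-a) = 6 - 2*a)
-448 + p(22 - 1*34) = -448 + (6 - 2*(22 - 1*34)) = -448 + (6 - 2*(22 - 34)) = -448 + (6 - 2*(-12)) = -448 + (6 + 24) = -448 + 30 = -418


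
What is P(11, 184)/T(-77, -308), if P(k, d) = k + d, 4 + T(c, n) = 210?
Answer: 195/206 ≈ 0.94660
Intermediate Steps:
T(c, n) = 206 (T(c, n) = -4 + 210 = 206)
P(k, d) = d + k
P(11, 184)/T(-77, -308) = (184 + 11)/206 = 195*(1/206) = 195/206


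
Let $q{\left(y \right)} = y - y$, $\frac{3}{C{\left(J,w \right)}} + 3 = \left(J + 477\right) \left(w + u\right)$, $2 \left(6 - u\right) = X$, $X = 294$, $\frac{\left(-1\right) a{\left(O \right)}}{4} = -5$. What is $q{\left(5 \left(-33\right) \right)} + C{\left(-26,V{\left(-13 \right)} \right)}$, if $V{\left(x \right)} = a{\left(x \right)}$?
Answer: $- \frac{3}{54574} \approx -5.4971 \cdot 10^{-5}$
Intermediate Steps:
$a{\left(O \right)} = 20$ ($a{\left(O \right)} = \left(-4\right) \left(-5\right) = 20$)
$u = -141$ ($u = 6 - 147 = -141$)
$V{\left(x \right)} = 20$
$C{\left(J,w \right)} = \frac{3}{-3 + \left(-141 + w\right) \left(477 + J\right)}$ ($C{\left(J,w \right)} = \frac{3}{-3 + \left(J + 477\right) \left(w - 141\right)} = \frac{3}{-3 + \left(477 + J\right) \left(-141 + w\right)} = \frac{3}{-3 + \left(-141 + w\right) \left(477 + J\right)}$)
$q{\left(y \right)} = 0$
$q{\left(5 \left(-33\right) \right)} + C{\left(-26,V{\left(-13 \right)} \right)} = 0 + \frac{3}{-67260 - -3666 + 477 \cdot 20 - 520} = 0 + \frac{3}{-67260 + 3666 + 9540 - 520} = 0 + \frac{3}{-54574} = 0 + 3 \left(- \frac{1}{54574}\right) = 0 - \frac{3}{54574} = - \frac{3}{54574}$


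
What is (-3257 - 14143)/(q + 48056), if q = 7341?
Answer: -17400/55397 ≈ -0.31410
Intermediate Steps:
(-3257 - 14143)/(q + 48056) = (-3257 - 14143)/(7341 + 48056) = -17400/55397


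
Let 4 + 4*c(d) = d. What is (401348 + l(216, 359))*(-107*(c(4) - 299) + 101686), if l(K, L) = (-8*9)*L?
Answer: 50196464500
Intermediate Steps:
l(K, L) = -72*L
c(d) = -1 + d/4
(401348 + l(216, 359))*(-107*(c(4) - 299) + 101686) = (401348 - 72*359)*(-107*((-1 + (¼)*4) - 299) + 101686) = (401348 - 25848)*(-107*((-1 + 1) - 299) + 101686) = 375500*(-107*(0 - 299) + 101686) = 375500*(-107*(-299) + 101686) = 375500*(31993 + 101686) = 375500*133679 = 50196464500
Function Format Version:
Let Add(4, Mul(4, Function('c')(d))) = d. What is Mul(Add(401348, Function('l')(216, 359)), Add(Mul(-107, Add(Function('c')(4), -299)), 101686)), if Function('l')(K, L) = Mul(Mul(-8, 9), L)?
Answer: 50196464500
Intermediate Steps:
Function('l')(K, L) = Mul(-72, L)
Function('c')(d) = Add(-1, Mul(Rational(1, 4), d))
Mul(Add(401348, Function('l')(216, 359)), Add(Mul(-107, Add(Function('c')(4), -299)), 101686)) = Mul(Add(401348, Mul(-72, 359)), Add(Mul(-107, Add(Add(-1, Mul(Rational(1, 4), 4)), -299)), 101686)) = Mul(Add(401348, -25848), Add(Mul(-107, Add(Add(-1, 1), -299)), 101686)) = Mul(375500, Add(Mul(-107, Add(0, -299)), 101686)) = Mul(375500, Add(Mul(-107, -299), 101686)) = Mul(375500, Add(31993, 101686)) = Mul(375500, 133679) = 50196464500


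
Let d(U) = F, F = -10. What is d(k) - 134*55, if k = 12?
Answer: -7380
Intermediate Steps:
d(U) = -10
d(k) - 134*55 = -10 - 134*55 = -10 - 7370 = -7380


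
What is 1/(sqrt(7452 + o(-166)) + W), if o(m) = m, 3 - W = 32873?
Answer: -16435/540214807 - sqrt(7286)/1080429614 ≈ -3.0502e-5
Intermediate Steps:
W = -32870 (W = 3 - 1*32873 = 3 - 32873 = -32870)
1/(sqrt(7452 + o(-166)) + W) = 1/(sqrt(7452 - 166) - 32870) = 1/(sqrt(7286) - 32870) = 1/(-32870 + sqrt(7286))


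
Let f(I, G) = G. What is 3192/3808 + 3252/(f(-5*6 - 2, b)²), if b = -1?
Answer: 221193/68 ≈ 3252.8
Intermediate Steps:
3192/3808 + 3252/(f(-5*6 - 2, b)²) = 3192/3808 + 3252/((-1)²) = 3192*(1/3808) + 3252/1 = 57/68 + 3252*1 = 57/68 + 3252 = 221193/68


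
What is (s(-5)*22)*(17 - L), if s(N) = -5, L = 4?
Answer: -1430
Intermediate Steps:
(s(-5)*22)*(17 - L) = (-5*22)*(17 - 1*4) = -110*(17 - 4) = -110*13 = -1430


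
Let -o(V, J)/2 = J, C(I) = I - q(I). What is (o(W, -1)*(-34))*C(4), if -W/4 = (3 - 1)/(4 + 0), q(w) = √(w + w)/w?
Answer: -272 + 34*√2 ≈ -223.92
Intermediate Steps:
q(w) = √2/√w (q(w) = √(2*w)/w = (√2*√w)/w = √2/√w)
W = -2 (W = -4*(3 - 1)/(4 + 0) = -8/4 = -4*½ = -2)
C(I) = I - √2/√I
o(V, J) = -2*J
(o(W, -1)*(-34))*C(4) = (-2*(-1)*(-34))*(4 - √2/√4) = (2*(-34))*(4 - 1*√2*½) = -68*(4 - √2/2) = -272 + 34*√2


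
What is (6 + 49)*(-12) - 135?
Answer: -795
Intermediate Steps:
(6 + 49)*(-12) - 135 = 55*(-12) - 135 = -660 - 135 = -795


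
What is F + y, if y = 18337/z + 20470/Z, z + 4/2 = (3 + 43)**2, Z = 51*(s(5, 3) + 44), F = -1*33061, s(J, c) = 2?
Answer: -3562562737/107814 ≈ -33044.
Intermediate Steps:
F = -33061
Z = 2346 (Z = 51*(2 + 44) = 51*46 = 2346)
z = 2114 (z = -2 + (3 + 43)**2 = -2 + 46**2 = -2 + 2116 = 2114)
y = 1875917/107814 (y = 18337/2114 + 20470/2346 = 18337*(1/2114) + 20470*(1/2346) = 18337/2114 + 445/51 = 1875917/107814 ≈ 17.400)
F + y = -33061 + 1875917/107814 = -3562562737/107814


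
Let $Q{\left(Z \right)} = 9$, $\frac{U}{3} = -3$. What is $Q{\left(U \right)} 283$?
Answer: $2547$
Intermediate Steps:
$U = -9$ ($U = 3 \left(-3\right) = -9$)
$Q{\left(U \right)} 283 = 9 \cdot 283 = 2547$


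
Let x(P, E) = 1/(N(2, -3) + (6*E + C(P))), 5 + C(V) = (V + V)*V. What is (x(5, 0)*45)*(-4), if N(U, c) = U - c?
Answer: -18/5 ≈ -3.6000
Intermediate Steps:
C(V) = -5 + 2*V**2 (C(V) = -5 + (V + V)*V = -5 + (2*V)*V = -5 + 2*V**2)
x(P, E) = 1/(2*P**2 + 6*E) (x(P, E) = 1/((2 - 1*(-3)) + (6*E + (-5 + 2*P**2))) = 1/((2 + 3) + (-5 + 2*P**2 + 6*E)) = 1/(5 + (-5 + 2*P**2 + 6*E)) = 1/(2*P**2 + 6*E))
(x(5, 0)*45)*(-4) = ((1/(2*(5**2 + 3*0)))*45)*(-4) = ((1/(2*(25 + 0)))*45)*(-4) = (((1/2)/25)*45)*(-4) = (((1/2)*(1/25))*45)*(-4) = ((1/50)*45)*(-4) = (9/10)*(-4) = -18/5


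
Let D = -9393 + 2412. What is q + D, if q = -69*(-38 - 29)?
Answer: -2358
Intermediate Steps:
q = 4623 (q = -69*(-67) = 4623)
D = -6981
q + D = 4623 - 6981 = -2358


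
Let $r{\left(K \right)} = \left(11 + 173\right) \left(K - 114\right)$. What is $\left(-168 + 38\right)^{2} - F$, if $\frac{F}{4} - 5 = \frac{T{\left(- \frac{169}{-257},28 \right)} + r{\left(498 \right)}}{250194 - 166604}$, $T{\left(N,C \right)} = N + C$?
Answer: $\frac{181277065286}{10741315} \approx 16877.0$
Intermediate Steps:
$r{\left(K \right)} = -20976 + 184 K$ ($r{\left(K \right)} = 184 \left(-114 + K\right) = -20976 + 184 K$)
$T{\left(N,C \right)} = C + N$
$F = \frac{251158214}{10741315}$ ($F = 20 + 4 \frac{\left(28 - \frac{169}{-257}\right) + \left(-20976 + 184 \cdot 498\right)}{250194 - 166604} = 20 + 4 \frac{\left(28 - - \frac{169}{257}\right) + \left(-20976 + 91632\right)}{83590} = 20 + 4 \left(\left(28 + \frac{169}{257}\right) + 70656\right) \frac{1}{83590} = 20 + 4 \left(\frac{7365}{257} + 70656\right) \frac{1}{83590} = 20 + 4 \cdot \frac{18165957}{257} \cdot \frac{1}{83590} = 20 + 4 \cdot \frac{18165957}{21482630} = 20 + \frac{36331914}{10741315} = \frac{251158214}{10741315} \approx 23.382$)
$\left(-168 + 38\right)^{2} - F = \left(-168 + 38\right)^{2} - \frac{251158214}{10741315} = \left(-130\right)^{2} - \frac{251158214}{10741315} = 16900 - \frac{251158214}{10741315} = \frac{181277065286}{10741315}$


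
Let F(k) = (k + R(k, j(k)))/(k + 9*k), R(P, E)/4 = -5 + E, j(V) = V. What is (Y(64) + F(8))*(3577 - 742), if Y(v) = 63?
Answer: 717255/4 ≈ 1.7931e+5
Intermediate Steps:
R(P, E) = -20 + 4*E (R(P, E) = 4*(-5 + E) = -20 + 4*E)
F(k) = (-20 + 5*k)/(10*k) (F(k) = (k + (-20 + 4*k))/(k + 9*k) = (-20 + 5*k)/((10*k)) = (-20 + 5*k)*(1/(10*k)) = (-20 + 5*k)/(10*k))
(Y(64) + F(8))*(3577 - 742) = (63 + (½)*(-4 + 8)/8)*(3577 - 742) = (63 + (½)*(⅛)*4)*2835 = (63 + ¼)*2835 = (253/4)*2835 = 717255/4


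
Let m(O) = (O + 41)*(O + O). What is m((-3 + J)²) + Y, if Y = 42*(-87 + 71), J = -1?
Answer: 1152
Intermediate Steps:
m(O) = 2*O*(41 + O) (m(O) = (41 + O)*(2*O) = 2*O*(41 + O))
Y = -672 (Y = 42*(-16) = -672)
m((-3 + J)²) + Y = 2*(-3 - 1)²*(41 + (-3 - 1)²) - 672 = 2*(-4)²*(41 + (-4)²) - 672 = 2*16*(41 + 16) - 672 = 2*16*57 - 672 = 1824 - 672 = 1152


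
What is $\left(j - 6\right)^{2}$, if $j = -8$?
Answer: $196$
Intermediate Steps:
$\left(j - 6\right)^{2} = \left(-8 - 6\right)^{2} = \left(-14\right)^{2} = 196$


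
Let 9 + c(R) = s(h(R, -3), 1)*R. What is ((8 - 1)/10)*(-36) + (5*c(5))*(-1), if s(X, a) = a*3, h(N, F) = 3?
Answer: -276/5 ≈ -55.200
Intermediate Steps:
s(X, a) = 3*a
c(R) = -9 + 3*R (c(R) = -9 + (3*1)*R = -9 + 3*R)
((8 - 1)/10)*(-36) + (5*c(5))*(-1) = ((8 - 1)/10)*(-36) + (5*(-9 + 3*5))*(-1) = (7*(⅒))*(-36) + (5*(-9 + 15))*(-1) = (7/10)*(-36) + (5*6)*(-1) = -126/5 + 30*(-1) = -126/5 - 30 = -276/5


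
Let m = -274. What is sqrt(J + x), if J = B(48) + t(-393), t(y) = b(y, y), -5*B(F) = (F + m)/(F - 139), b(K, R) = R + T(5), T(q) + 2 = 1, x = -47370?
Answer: I*sqrt(9888444930)/455 ≈ 218.55*I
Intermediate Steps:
T(q) = -1 (T(q) = -2 + 1 = -1)
b(K, R) = -1 + R (b(K, R) = R - 1 = -1 + R)
B(F) = -(-274 + F)/(5*(-139 + F)) (B(F) = -(F - 274)/(5*(F - 139)) = -(-274 + F)/(5*(-139 + F)))
t(y) = -1 + y
J = -179496/455 (J = (274 - 1*48)/(5*(-139 + 48)) + (-1 - 393) = (1/5)*(274 - 48)/(-91) - 394 = (1/5)*(-1/91)*226 - 394 = -226/455 - 394 = -179496/455 ≈ -394.50)
sqrt(J + x) = sqrt(-179496/455 - 47370) = sqrt(-21732846/455) = I*sqrt(9888444930)/455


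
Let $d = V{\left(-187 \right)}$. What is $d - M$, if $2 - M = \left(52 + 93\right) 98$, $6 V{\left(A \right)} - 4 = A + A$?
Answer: $\frac{42439}{3} \approx 14146.0$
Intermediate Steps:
$V{\left(A \right)} = \frac{2}{3} + \frac{A}{3}$ ($V{\left(A \right)} = \frac{2}{3} + \frac{A + A}{6} = \frac{2}{3} + \frac{2 A}{6} = \frac{2}{3} + \frac{A}{3}$)
$d = - \frac{185}{3}$ ($d = \frac{2}{3} + \frac{1}{3} \left(-187\right) = \frac{2}{3} - \frac{187}{3} = - \frac{185}{3} \approx -61.667$)
$M = -14208$ ($M = 2 - \left(52 + 93\right) 98 = 2 - 145 \cdot 98 = 2 - 14210 = -14208$)
$d - M = - \frac{185}{3} - -14208 = - \frac{185}{3} + 14208 = \frac{42439}{3}$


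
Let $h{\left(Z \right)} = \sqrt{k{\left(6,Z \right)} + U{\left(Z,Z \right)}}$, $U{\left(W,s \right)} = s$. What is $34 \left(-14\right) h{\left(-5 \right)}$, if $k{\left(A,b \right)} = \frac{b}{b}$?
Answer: $- 952 i \approx - 952.0 i$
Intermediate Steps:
$k{\left(A,b \right)} = 1$
$h{\left(Z \right)} = \sqrt{1 + Z}$
$34 \left(-14\right) h{\left(-5 \right)} = 34 \left(-14\right) \sqrt{1 - 5} = - 476 \sqrt{-4} = - 476 \cdot 2 i = - 952 i$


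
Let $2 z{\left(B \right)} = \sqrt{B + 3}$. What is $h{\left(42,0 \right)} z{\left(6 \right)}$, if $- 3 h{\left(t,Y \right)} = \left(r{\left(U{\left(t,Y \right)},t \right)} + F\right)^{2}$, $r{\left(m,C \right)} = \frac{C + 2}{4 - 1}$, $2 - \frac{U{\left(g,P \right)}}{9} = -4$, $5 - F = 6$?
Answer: $- \frac{1681}{18} \approx -93.389$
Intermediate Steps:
$F = -1$ ($F = 5 - 6 = -1$)
$U{\left(g,P \right)} = 54$ ($U{\left(g,P \right)} = 18 - -36 = 18 + 36 = 54$)
$r{\left(m,C \right)} = \frac{2}{3} + \frac{C}{3}$ ($r{\left(m,C \right)} = \frac{2 + C}{3} = \left(2 + C\right) \frac{1}{3} = \frac{2}{3} + \frac{C}{3}$)
$h{\left(t,Y \right)} = - \frac{\left(- \frac{1}{3} + \frac{t}{3}\right)^{2}}{3}$ ($h{\left(t,Y \right)} = - \frac{\left(\left(\frac{2}{3} + \frac{t}{3}\right) - 1\right)^{2}}{3} = - \frac{\left(- \frac{1}{3} + \frac{t}{3}\right)^{2}}{3}$)
$z{\left(B \right)} = \frac{\sqrt{3 + B}}{2}$ ($z{\left(B \right)} = \frac{\sqrt{B + 3}}{2} = \frac{\sqrt{3 + B}}{2}$)
$h{\left(42,0 \right)} z{\left(6 \right)} = - \frac{\left(-1 + 42\right)^{2}}{27} \frac{\sqrt{3 + 6}}{2} = - \frac{41^{2}}{27} \frac{\sqrt{9}}{2} = \left(- \frac{1}{27}\right) 1681 \cdot \frac{1}{2} \cdot 3 = \left(- \frac{1681}{27}\right) \frac{3}{2} = - \frac{1681}{18}$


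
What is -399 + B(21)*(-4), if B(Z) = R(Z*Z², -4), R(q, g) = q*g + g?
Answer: 147793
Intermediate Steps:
R(q, g) = g + g*q (R(q, g) = g*q + g = g + g*q)
B(Z) = -4 - 4*Z³ (B(Z) = -4*(1 + Z*Z²) = -4*(1 + Z³) = -4 - 4*Z³)
-399 + B(21)*(-4) = -399 + (-4 - 4*21³)*(-4) = -399 + (-4 - 4*9261)*(-4) = -399 + (-4 - 37044)*(-4) = -399 - 37048*(-4) = -399 + 148192 = 147793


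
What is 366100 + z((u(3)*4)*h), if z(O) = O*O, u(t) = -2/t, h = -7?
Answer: 3298036/9 ≈ 3.6645e+5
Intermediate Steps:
z(O) = O**2
366100 + z((u(3)*4)*h) = 366100 + ((-2/3*4)*(-7))**2 = 366100 + ((-2*1/3*4)*(-7))**2 = 366100 + (-2/3*4*(-7))**2 = 366100 + (-8/3*(-7))**2 = 366100 + (56/3)**2 = 366100 + 3136/9 = 3298036/9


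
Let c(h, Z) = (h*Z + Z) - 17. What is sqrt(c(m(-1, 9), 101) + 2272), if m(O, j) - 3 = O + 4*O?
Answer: sqrt(2154) ≈ 46.411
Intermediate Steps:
m(O, j) = 3 + 5*O (m(O, j) = 3 + (O + 4*O) = 3 + 5*O)
c(h, Z) = -17 + Z + Z*h (c(h, Z) = (Z*h + Z) - 17 = (Z + Z*h) - 17 = -17 + Z + Z*h)
sqrt(c(m(-1, 9), 101) + 2272) = sqrt((-17 + 101 + 101*(3 + 5*(-1))) + 2272) = sqrt((-17 + 101 + 101*(3 - 5)) + 2272) = sqrt((-17 + 101 + 101*(-2)) + 2272) = sqrt((-17 + 101 - 202) + 2272) = sqrt(-118 + 2272) = sqrt(2154)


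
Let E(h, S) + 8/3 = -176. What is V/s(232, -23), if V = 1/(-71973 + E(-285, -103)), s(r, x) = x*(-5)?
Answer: -3/24892325 ≈ -1.2052e-7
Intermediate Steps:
s(r, x) = -5*x
E(h, S) = -536/3 (E(h, S) = -8/3 - 176 = -536/3)
V = -3/216455 (V = 1/(-71973 - 536/3) = 1/(-216455/3) = -3/216455 ≈ -1.3860e-5)
V/s(232, -23) = -3/(216455*((-5*(-23)))) = -3/216455/115 = -3/216455*1/115 = -3/24892325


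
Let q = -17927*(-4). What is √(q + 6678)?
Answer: √78386 ≈ 279.98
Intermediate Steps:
q = 71708
√(q + 6678) = √(71708 + 6678) = √78386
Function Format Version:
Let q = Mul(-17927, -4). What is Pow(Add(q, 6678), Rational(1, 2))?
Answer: Pow(78386, Rational(1, 2)) ≈ 279.98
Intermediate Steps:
q = 71708
Pow(Add(q, 6678), Rational(1, 2)) = Pow(Add(71708, 6678), Rational(1, 2)) = Pow(78386, Rational(1, 2))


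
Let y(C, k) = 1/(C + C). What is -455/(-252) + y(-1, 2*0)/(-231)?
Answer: 5011/2772 ≈ 1.8077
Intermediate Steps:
y(C, k) = 1/(2*C)
-455/(-252) + y(-1, 2*0)/(-231) = -455/(-252) + ((½)/(-1))/(-231) = -455*(-1/252) + ((½)*(-1))*(-1/231) = 65/36 - ½*(-1/231) = 65/36 + 1/462 = 5011/2772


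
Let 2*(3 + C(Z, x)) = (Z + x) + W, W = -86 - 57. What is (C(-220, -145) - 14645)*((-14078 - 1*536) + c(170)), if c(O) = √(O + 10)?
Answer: 217777828 - 89412*√5 ≈ 2.1758e+8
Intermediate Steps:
c(O) = √(10 + O)
W = -143
C(Z, x) = -149/2 + Z/2 + x/2 (C(Z, x) = -3 + ((Z + x) - 143)/2 = -3 + (-143 + Z + x)/2 = -3 + (-143/2 + Z/2 + x/2) = -149/2 + Z/2 + x/2)
(C(-220, -145) - 14645)*((-14078 - 1*536) + c(170)) = ((-149/2 + (½)*(-220) + (½)*(-145)) - 14645)*((-14078 - 1*536) + √(10 + 170)) = ((-149/2 - 110 - 145/2) - 14645)*((-14078 - 536) + √180) = (-257 - 14645)*(-14614 + 6*√5) = -14902*(-14614 + 6*√5) = 217777828 - 89412*√5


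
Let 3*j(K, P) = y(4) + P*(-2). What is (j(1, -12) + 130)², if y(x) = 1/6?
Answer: 6175225/324 ≈ 19059.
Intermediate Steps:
y(x) = ⅙ (y(x) = 1*(⅙) = ⅙)
j(K, P) = 1/18 - 2*P/3 (j(K, P) = (⅙ + P*(-2))/3 = (⅙ - 2*P)/3 = 1/18 - 2*P/3)
(j(1, -12) + 130)² = ((1/18 - ⅔*(-12)) + 130)² = ((1/18 + 8) + 130)² = (145/18 + 130)² = (2485/18)² = 6175225/324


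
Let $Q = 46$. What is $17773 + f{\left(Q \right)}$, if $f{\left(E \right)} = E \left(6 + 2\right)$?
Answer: $18141$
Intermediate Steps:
$f{\left(E \right)} = 8 E$ ($f{\left(E \right)} = E 8 = 8 E$)
$17773 + f{\left(Q \right)} = 17773 + 8 \cdot 46 = 17773 + 368 = 18141$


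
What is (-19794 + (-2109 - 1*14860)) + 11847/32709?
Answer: -400823040/10903 ≈ -36763.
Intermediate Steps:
(-19794 + (-2109 - 1*14860)) + 11847/32709 = (-19794 + (-2109 - 14860)) + 11847*(1/32709) = (-19794 - 16969) + 3949/10903 = -36763 + 3949/10903 = -400823040/10903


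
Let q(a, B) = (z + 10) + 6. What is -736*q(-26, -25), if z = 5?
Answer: -15456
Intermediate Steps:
q(a, B) = 21 (q(a, B) = (5 + 10) + 6 = 15 + 6 = 21)
-736*q(-26, -25) = -736*21 = -15456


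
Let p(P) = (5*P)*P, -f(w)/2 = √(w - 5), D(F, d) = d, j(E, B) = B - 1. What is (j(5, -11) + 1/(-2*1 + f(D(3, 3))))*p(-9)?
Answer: (-4860*√2 + 10125*I/2)/(√2 - I) ≈ -4927.5 + 95.459*I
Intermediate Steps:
j(E, B) = -1 + B
f(w) = -2*√(-5 + w) (f(w) = -2*√(w - 5) = -2*√(-5 + w))
p(P) = 5*P²
(j(5, -11) + 1/(-2*1 + f(D(3, 3))))*p(-9) = ((-1 - 11) + 1/(-2*1 - 2*√(-5 + 3)))*(5*(-9)²) = (-12 + 1/(-2 - 2*I*√2))*(5*81) = (-12 + 1/(-2 - 2*I*√2))*405 = -4860 + 405/(-2 - 2*I*√2)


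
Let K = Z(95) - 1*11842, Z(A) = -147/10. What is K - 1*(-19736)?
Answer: 78793/10 ≈ 7879.3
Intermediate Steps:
Z(A) = -147/10 (Z(A) = -147*⅒ = -147/10)
K = -118567/10 (K = -147/10 - 1*11842 = -147/10 - 11842 = -118567/10 ≈ -11857.)
K - 1*(-19736) = -118567/10 - 1*(-19736) = -118567/10 + 19736 = 78793/10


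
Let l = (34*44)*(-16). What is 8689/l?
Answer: -8689/23936 ≈ -0.36301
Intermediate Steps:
l = -23936 (l = 1496*(-16) = -23936)
8689/l = 8689/(-23936) = 8689*(-1/23936) = -8689/23936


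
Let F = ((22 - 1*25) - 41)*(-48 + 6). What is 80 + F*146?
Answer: 269888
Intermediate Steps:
F = 1848 (F = ((22 - 25) - 41)*(-42) = (-3 - 41)*(-42) = -44*(-42) = 1848)
80 + F*146 = 80 + 1848*146 = 80 + 269808 = 269888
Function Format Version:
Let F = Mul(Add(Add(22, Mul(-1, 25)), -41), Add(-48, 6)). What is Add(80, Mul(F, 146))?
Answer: 269888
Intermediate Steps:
F = 1848 (F = Mul(Add(Add(22, -25), -41), -42) = Mul(Add(-3, -41), -42) = Mul(-44, -42) = 1848)
Add(80, Mul(F, 146)) = Add(80, Mul(1848, 146)) = Add(80, 269808) = 269888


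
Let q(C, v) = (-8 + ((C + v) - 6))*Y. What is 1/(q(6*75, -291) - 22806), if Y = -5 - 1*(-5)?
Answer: -1/22806 ≈ -4.3848e-5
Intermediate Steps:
Y = 0 (Y = -5 + 5 = 0)
q(C, v) = 0 (q(C, v) = (-8 + ((C + v) - 6))*0 = (-8 + (-6 + C + v))*0 = (-14 + C + v)*0 = 0)
1/(q(6*75, -291) - 22806) = 1/(0 - 22806) = 1/(-22806) = -1/22806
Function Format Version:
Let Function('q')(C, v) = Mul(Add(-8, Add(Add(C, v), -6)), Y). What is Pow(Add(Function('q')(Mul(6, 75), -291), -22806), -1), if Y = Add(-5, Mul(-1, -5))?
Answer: Rational(-1, 22806) ≈ -4.3848e-5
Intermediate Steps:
Y = 0 (Y = Add(-5, 5) = 0)
Function('q')(C, v) = 0 (Function('q')(C, v) = Mul(Add(-8, Add(Add(C, v), -6)), 0) = Mul(Add(-8, Add(-6, C, v)), 0) = Mul(Add(-14, C, v), 0) = 0)
Pow(Add(Function('q')(Mul(6, 75), -291), -22806), -1) = Pow(Add(0, -22806), -1) = Pow(-22806, -1) = Rational(-1, 22806)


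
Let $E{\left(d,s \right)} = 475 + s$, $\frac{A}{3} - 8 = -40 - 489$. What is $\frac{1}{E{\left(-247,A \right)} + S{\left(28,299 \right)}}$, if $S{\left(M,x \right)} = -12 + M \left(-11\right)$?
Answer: $- \frac{1}{1408} \approx -0.00071023$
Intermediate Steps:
$A = -1563$ ($A = 24 + 3 \left(-40 - 489\right) = 24 + 3 \left(-529\right) = 24 - 1587 = -1563$)
$S{\left(M,x \right)} = -12 - 11 M$
$\frac{1}{E{\left(-247,A \right)} + S{\left(28,299 \right)}} = \frac{1}{\left(475 - 1563\right) - 320} = \frac{1}{-1088 - 320} = \frac{1}{-1408} = - \frac{1}{1408}$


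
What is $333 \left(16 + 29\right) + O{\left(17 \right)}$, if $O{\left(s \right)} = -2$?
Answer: $14983$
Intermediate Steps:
$333 \left(16 + 29\right) + O{\left(17 \right)} = 333 \left(16 + 29\right) - 2 = 333 \cdot 45 - 2 = 14985 - 2 = 14983$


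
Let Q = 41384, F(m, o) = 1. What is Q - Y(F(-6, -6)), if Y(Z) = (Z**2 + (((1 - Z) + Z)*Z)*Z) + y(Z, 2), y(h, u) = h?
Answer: 41381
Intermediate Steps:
Y(Z) = Z + 2*Z**2 (Y(Z) = (Z**2 + (((1 - Z) + Z)*Z)*Z) + Z = (Z**2 + (1*Z)*Z) + Z = (Z**2 + Z*Z) + Z = (Z**2 + Z**2) + Z = 2*Z**2 + Z = Z + 2*Z**2)
Q - Y(F(-6, -6)) = 41384 - (1 + 2*1) = 41384 - (1 + 2) = 41384 - 3 = 41381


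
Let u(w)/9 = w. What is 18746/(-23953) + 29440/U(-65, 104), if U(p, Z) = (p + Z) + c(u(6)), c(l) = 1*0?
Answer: 704445226/934167 ≈ 754.09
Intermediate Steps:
u(w) = 9*w
c(l) = 0
U(p, Z) = Z + p (U(p, Z) = (p + Z) + 0 = (Z + p) + 0 = Z + p)
18746/(-23953) + 29440/U(-65, 104) = 18746/(-23953) + 29440/(104 - 65) = 18746*(-1/23953) + 29440/39 = -18746/23953 + 29440*(1/39) = -18746/23953 + 29440/39 = 704445226/934167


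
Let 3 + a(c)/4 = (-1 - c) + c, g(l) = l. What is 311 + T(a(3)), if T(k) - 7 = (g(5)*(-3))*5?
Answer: 243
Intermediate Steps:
a(c) = -16 (a(c) = -12 + 4*((-1 - c) + c) = -12 + 4*(-1) = -12 - 4 = -16)
T(k) = -68 (T(k) = 7 + (5*(-3))*5 = 7 - 15*5 = 7 - 75 = -68)
311 + T(a(3)) = 311 - 68 = 243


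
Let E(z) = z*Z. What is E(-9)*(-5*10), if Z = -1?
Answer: -450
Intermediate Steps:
E(z) = -z (E(z) = z*(-1) = -z)
E(-9)*(-5*10) = (-1*(-9))*(-5*10) = 9*(-50) = -450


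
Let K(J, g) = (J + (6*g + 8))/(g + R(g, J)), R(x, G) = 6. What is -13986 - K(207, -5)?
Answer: -14171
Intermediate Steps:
K(J, g) = (8 + J + 6*g)/(6 + g) (K(J, g) = (J + (6*g + 8))/(g + 6) = (J + (8 + 6*g))/(6 + g) = (8 + J + 6*g)/(6 + g))
-13986 - K(207, -5) = -13986 - (8 + 207 + 6*(-5))/(6 - 5) = -13986 - (8 + 207 - 30)/1 = -13986 - 185 = -14171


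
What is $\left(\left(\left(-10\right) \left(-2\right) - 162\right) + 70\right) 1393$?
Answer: $-100296$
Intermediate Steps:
$\left(\left(\left(-10\right) \left(-2\right) - 162\right) + 70\right) 1393 = \left(\left(20 - 162\right) + 70\right) 1393 = \left(-142 + 70\right) 1393 = \left(-72\right) 1393 = -100296$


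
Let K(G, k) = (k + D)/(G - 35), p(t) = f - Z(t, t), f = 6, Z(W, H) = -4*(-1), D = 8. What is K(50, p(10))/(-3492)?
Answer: -1/5238 ≈ -0.00019091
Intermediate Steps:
Z(W, H) = 4
p(t) = 2 (p(t) = 6 - 1*4 = 6 - 4 = 2)
K(G, k) = (8 + k)/(-35 + G) (K(G, k) = (k + 8)/(G - 35) = (8 + k)/(-35 + G))
K(50, p(10))/(-3492) = ((8 + 2)/(-35 + 50))/(-3492) = (10/15)*(-1/3492) = ((1/15)*10)*(-1/3492) = (2/3)*(-1/3492) = -1/5238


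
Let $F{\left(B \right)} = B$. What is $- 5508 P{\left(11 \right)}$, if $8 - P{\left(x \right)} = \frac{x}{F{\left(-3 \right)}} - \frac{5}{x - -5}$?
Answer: $- \frac{263925}{4} \approx -65981.0$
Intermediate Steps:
$P{\left(x \right)} = 8 + \frac{5}{5 + x} + \frac{x}{3}$ ($P{\left(x \right)} = 8 - \left(\frac{x}{-3} - \frac{5}{x - -5}\right) = 8 - \left(x \left(- \frac{1}{3}\right) - \frac{5}{x + 5}\right) = 8 - \left(- \frac{x}{3} - \frac{5}{5 + x}\right) = 8 - \left(- \frac{5}{5 + x} - \frac{x}{3}\right) = 8 + \left(\frac{5}{5 + x} + \frac{x}{3}\right) = 8 + \frac{5}{5 + x} + \frac{x}{3}$)
$- 5508 P{\left(11 \right)} = - 5508 \frac{135 + 11^{2} + 29 \cdot 11}{3 \left(5 + 11\right)} = - 5508 \frac{135 + 121 + 319}{3 \cdot 16} = - 5508 \cdot \frac{1}{3} \cdot \frac{1}{16} \cdot 575 = \left(-5508\right) \frac{575}{48} = - \frac{263925}{4}$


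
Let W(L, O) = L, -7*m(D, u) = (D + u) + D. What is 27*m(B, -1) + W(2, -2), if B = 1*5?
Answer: -229/7 ≈ -32.714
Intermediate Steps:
B = 5
m(D, u) = -2*D/7 - u/7 (m(D, u) = -((D + u) + D)/7 = -(u + 2*D)/7 = -2*D/7 - u/7)
27*m(B, -1) + W(2, -2) = 27*(-2/7*5 - ⅐*(-1)) + 2 = 27*(-10/7 + ⅐) + 2 = 27*(-9/7) + 2 = -243/7 + 2 = -229/7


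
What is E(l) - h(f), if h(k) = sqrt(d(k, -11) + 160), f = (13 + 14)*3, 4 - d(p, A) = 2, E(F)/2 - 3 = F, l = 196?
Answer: 398 - 9*sqrt(2) ≈ 385.27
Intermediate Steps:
E(F) = 6 + 2*F
d(p, A) = 2 (d(p, A) = 4 - 1*2 = 4 - 2 = 2)
f = 81 (f = 27*3 = 81)
h(k) = 9*sqrt(2) (h(k) = sqrt(2 + 160) = sqrt(162) = 9*sqrt(2))
E(l) - h(f) = (6 + 2*196) - 9*sqrt(2) = (6 + 392) - 9*sqrt(2) = 398 - 9*sqrt(2)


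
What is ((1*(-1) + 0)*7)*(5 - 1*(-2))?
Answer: -49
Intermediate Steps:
((1*(-1) + 0)*7)*(5 - 1*(-2)) = ((-1 + 0)*7)*(5 + 2) = -1*7*7 = -7*7 = -49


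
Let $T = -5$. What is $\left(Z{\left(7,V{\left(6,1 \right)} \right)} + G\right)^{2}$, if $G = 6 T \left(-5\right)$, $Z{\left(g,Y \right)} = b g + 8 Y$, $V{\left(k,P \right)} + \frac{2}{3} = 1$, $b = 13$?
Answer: $\frac{534361}{9} \approx 59373.0$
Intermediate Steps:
$V{\left(k,P \right)} = \frac{1}{3}$ ($V{\left(k,P \right)} = - \frac{2}{3} + 1 = \frac{1}{3}$)
$Z{\left(g,Y \right)} = 8 Y + 13 g$ ($Z{\left(g,Y \right)} = 13 g + 8 Y = 8 Y + 13 g$)
$G = 150$ ($G = 6 \left(-5\right) \left(-5\right) = \left(-30\right) \left(-5\right) = 150$)
$\left(Z{\left(7,V{\left(6,1 \right)} \right)} + G\right)^{2} = \left(\left(8 \cdot \frac{1}{3} + 13 \cdot 7\right) + 150\right)^{2} = \left(\left(\frac{8}{3} + 91\right) + 150\right)^{2} = \left(\frac{281}{3} + 150\right)^{2} = \left(\frac{731}{3}\right)^{2} = \frac{534361}{9}$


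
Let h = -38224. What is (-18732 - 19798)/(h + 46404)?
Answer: -3853/818 ≈ -4.7103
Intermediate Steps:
(-18732 - 19798)/(h + 46404) = (-18732 - 19798)/(-38224 + 46404) = -38530/8180 = -38530*1/8180 = -3853/818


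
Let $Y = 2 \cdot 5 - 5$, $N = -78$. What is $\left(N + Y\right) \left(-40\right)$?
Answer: $2920$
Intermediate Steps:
$Y = 5$ ($Y = 10 - 5 = 5$)
$\left(N + Y\right) \left(-40\right) = \left(-78 + 5\right) \left(-40\right) = \left(-73\right) \left(-40\right) = 2920$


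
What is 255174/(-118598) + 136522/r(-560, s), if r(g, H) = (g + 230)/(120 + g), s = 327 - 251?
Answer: 32382089551/177897 ≈ 1.8203e+5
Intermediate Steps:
s = 76
r(g, H) = (230 + g)/(120 + g)
255174/(-118598) + 136522/r(-560, s) = 255174/(-118598) + 136522/(((230 - 560)/(120 - 560))) = 255174*(-1/118598) + 136522/((-330/(-440))) = -127587/59299 + 136522/((-1/440*(-330))) = -127587/59299 + 136522/(¾) = -127587/59299 + 136522*(4/3) = -127587/59299 + 546088/3 = 32382089551/177897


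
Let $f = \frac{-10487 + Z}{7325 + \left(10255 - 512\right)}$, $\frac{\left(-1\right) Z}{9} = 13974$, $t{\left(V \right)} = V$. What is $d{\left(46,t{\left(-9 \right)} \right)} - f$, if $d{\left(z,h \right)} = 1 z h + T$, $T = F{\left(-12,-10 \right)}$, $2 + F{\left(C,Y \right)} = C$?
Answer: $- \frac{7168851}{17068} \approx -420.02$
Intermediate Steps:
$F{\left(C,Y \right)} = -2 + C$
$T = -14$ ($T = -2 - 12 = -14$)
$Z = -125766$ ($Z = \left(-9\right) 13974 = -125766$)
$d{\left(z,h \right)} = -14 + h z$ ($d{\left(z,h \right)} = 1 z h - 14 = z h - 14 = h z - 14 = -14 + h z$)
$f = - \frac{136253}{17068}$ ($f = \frac{-10487 - 125766}{7325 + \left(10255 - 512\right)} = - \frac{136253}{7325 + 9743} = - \frac{136253}{17068} \approx -7.9829$)
$d{\left(46,t{\left(-9 \right)} \right)} - f = \left(-14 - 414\right) - - \frac{136253}{17068} = \left(-14 - 414\right) + \frac{136253}{17068} = -428 + \frac{136253}{17068} = - \frac{7168851}{17068}$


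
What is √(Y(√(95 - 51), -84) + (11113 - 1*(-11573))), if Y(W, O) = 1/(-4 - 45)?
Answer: √1111613/7 ≈ 150.62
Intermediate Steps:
Y(W, O) = -1/49 (Y(W, O) = 1/(-49) = -1/49)
√(Y(√(95 - 51), -84) + (11113 - 1*(-11573))) = √(-1/49 + (11113 - 1*(-11573))) = √(-1/49 + (11113 + 11573)) = √(-1/49 + 22686) = √(1111613/49) = √1111613/7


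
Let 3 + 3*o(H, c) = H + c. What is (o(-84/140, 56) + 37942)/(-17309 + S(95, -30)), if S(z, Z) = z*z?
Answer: -7492/1635 ≈ -4.5823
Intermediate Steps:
o(H, c) = -1 + H/3 + c/3 (o(H, c) = -1 + (H + c)/3 = -1 + (H/3 + c/3) = -1 + H/3 + c/3)
S(z, Z) = z²
(o(-84/140, 56) + 37942)/(-17309 + S(95, -30)) = ((-1 + (-84/140)/3 + (⅓)*56) + 37942)/(-17309 + 95²) = ((-1 + (-84*1/140)/3 + 56/3) + 37942)/(-17309 + 9025) = ((-1 + (⅓)*(-⅗) + 56/3) + 37942)/(-8284) = ((-1 - ⅕ + 56/3) + 37942)*(-1/8284) = (262/15 + 37942)*(-1/8284) = (569392/15)*(-1/8284) = -7492/1635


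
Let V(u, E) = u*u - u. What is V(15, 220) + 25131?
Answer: 25341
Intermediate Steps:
V(u, E) = u² - u
V(15, 220) + 25131 = 15*(-1 + 15) + 25131 = 15*14 + 25131 = 210 + 25131 = 25341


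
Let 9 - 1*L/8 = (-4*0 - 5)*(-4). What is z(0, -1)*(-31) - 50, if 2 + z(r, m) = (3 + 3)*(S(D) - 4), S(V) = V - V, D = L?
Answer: 756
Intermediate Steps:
L = -88 (L = 72 - 8*(-4*0 - 5)*(-4) = 72 - 8*(0 - 5)*(-4) = 72 - (-40)*(-4) = 72 - 8*20 = 72 - 160 = -88)
D = -88
S(V) = 0
z(r, m) = -26 (z(r, m) = -2 + (3 + 3)*(0 - 4) = -2 + 6*(-4) = -2 - 24 = -26)
z(0, -1)*(-31) - 50 = -26*(-31) - 50 = 806 - 50 = 756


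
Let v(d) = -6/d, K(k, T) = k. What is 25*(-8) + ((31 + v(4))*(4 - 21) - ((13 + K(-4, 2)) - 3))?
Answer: -1415/2 ≈ -707.50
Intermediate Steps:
25*(-8) + ((31 + v(4))*(4 - 21) - ((13 + K(-4, 2)) - 3)) = 25*(-8) + ((31 - 6/4)*(4 - 21) - ((13 - 4) - 3)) = -200 + ((31 - 6*¼)*(-17) - (9 - 3)) = -200 + ((31 - 3/2)*(-17) - 1*6) = -200 + ((59/2)*(-17) - 6) = -200 + (-1003/2 - 6) = -200 - 1015/2 = -1415/2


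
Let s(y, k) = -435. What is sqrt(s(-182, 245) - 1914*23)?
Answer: I*sqrt(44457) ≈ 210.85*I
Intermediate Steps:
sqrt(s(-182, 245) - 1914*23) = sqrt(-435 - 1914*23) = sqrt(-435 - 44022) = sqrt(-44457) = I*sqrt(44457)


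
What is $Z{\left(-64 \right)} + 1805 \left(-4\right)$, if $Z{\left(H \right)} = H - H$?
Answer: $-7220$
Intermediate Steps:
$Z{\left(H \right)} = 0$
$Z{\left(-64 \right)} + 1805 \left(-4\right) = 0 + 1805 \left(-4\right) = 0 - 7220 = -7220$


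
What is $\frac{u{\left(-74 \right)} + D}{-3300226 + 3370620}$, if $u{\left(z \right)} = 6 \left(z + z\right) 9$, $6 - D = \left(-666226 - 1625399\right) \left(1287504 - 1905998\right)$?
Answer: $- \frac{708678160368}{35197} \approx -2.0135 \cdot 10^{7}$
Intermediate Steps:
$D = -1417356312744$ ($D = 6 - \left(-666226 - 1625399\right) \left(1287504 - 1905998\right) = 6 - \left(-2291625\right) \left(-618494\right) = 6 - 1417356312750 = -1417356312744$)
$u{\left(z \right)} = 108 z$ ($u{\left(z \right)} = 6 \cdot 2 z 9 = 12 z 9 = 108 z$)
$\frac{u{\left(-74 \right)} + D}{-3300226 + 3370620} = \frac{108 \left(-74\right) - 1417356312744}{-3300226 + 3370620} = \frac{-7992 - 1417356312744}{70394} = \left(-1417356320736\right) \frac{1}{70394} = - \frac{708678160368}{35197}$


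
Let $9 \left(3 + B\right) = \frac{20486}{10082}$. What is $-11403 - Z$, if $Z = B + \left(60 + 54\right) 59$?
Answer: $- \frac{822368737}{45369} \approx -18126.0$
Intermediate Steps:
$B = - \frac{125864}{45369}$ ($B = -3 + \frac{20486 \cdot \frac{1}{10082}}{9} = -3 + \frac{1}{9} \cdot \frac{10243}{5041} = -3 + \frac{10243}{45369} = - \frac{125864}{45369} \approx -2.7742$)
$Z = \frac{305026030}{45369}$ ($Z = - \frac{125864}{45369} + \left(60 + 54\right) 59 = - \frac{125864}{45369} + 114 \cdot 59 = - \frac{125864}{45369} + 6726 = \frac{305026030}{45369} \approx 6723.2$)
$-11403 - Z = -11403 - \frac{305026030}{45369} = - \frac{822368737}{45369}$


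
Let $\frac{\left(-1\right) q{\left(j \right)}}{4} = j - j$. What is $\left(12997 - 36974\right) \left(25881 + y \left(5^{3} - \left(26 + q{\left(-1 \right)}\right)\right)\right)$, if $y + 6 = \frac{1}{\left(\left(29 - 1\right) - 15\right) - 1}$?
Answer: $- \frac{2426016837}{4} \approx -6.065 \cdot 10^{8}$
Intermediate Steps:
$q{\left(j \right)} = 0$ ($q{\left(j \right)} = - 4 \left(j - j\right) = \left(-4\right) 0 = 0$)
$y = - \frac{71}{12}$ ($y = -6 + \frac{1}{\left(\left(29 - 1\right) - 15\right) - 1} = -6 + \frac{1}{\left(28 - 15\right) - 1} = -6 + \frac{1}{13 - 1} = -6 + \frac{1}{12} = - \frac{71}{12} \approx -5.9167$)
$\left(12997 - 36974\right) \left(25881 + y \left(5^{3} - \left(26 + q{\left(-1 \right)}\right)\right)\right) = \left(12997 - 36974\right) \left(25881 - \frac{71 \left(5^{3} - 26\right)}{12}\right) = - 23977 \left(25881 - \frac{71 \left(125 + \left(-26 + 0\right)\right)}{12}\right) = - 23977 \left(25881 - \frac{71 \left(125 - 26\right)}{12}\right) = - 23977 \left(25881 - \frac{2343}{4}\right) = \left(-23977\right) \frac{101181}{4} = - \frac{2426016837}{4}$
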